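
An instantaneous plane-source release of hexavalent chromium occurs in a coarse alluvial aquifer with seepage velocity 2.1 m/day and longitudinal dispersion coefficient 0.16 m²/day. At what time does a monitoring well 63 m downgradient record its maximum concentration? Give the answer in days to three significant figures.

30.0 days

For the 1D instantaneous-source solution, setting ∂C/∂t = 0 at fixed x gives v²t² + 2Dt − x² = 0, so t = (√(D² + v²x²) − D)/v².
√(D² + v²x²) = √(0.16² + 2.1² × 63²) = 132.3; v² = 4.41.
t = (132.3 − 0.16)/4.41 = 30.0 days (vs. the pure-advection estimate x/v = 30.0 d).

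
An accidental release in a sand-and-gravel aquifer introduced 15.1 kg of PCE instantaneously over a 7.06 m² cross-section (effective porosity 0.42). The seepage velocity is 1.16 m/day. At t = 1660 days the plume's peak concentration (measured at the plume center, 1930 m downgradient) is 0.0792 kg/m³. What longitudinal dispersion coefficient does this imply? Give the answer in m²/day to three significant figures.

0.198 m²/day

At the plume center C_max = M/(n_e·A·√(4πDt)), so D = M²/(4πt·(n_e·A·C_max)²).
n_e·A·C_max = 0.42 × 7.06 × 0.0792 = 0.2348 kg/m.
D = 15.1²/(4π × 1660 × 0.2348²) = 0.198 m²/day.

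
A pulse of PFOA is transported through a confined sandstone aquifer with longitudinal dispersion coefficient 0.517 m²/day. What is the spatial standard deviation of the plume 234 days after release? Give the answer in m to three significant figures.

15.6 m

Dispersive spreading gives a Gaussian with σ² = 2Dt; advection only shifts the center.
σ = √(2 × 0.517 × 234) = 15.6 m.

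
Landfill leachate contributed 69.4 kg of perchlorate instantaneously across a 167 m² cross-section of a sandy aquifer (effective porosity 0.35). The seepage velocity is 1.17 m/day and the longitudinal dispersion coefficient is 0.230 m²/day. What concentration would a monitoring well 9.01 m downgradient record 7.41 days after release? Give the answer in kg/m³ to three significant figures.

0.252 kg/m³

For an instantaneous plane source, C(x,t) = M/(n_e·A·√(4πDt)) · exp(−(x−vt)²/(4Dt)), with n_e·A the pore (flow) area.
Plume center vt = 1.17 × 7.41 = 8.6697 m, so the well at 9.01 m is 0.3403 m downgradient of the peak.
√(4πDt) = 4.628 m, giving peak height M/(n_e·A·√(4πDt)) = 69.4/(0.35 × 167 × 4.628) = 0.2566 kg/m³.
(x−vt)²/(4Dt) = (0.3403)²/(4 × 0.230 × 7.41) = 0.01699; exp(−0.01699) = 0.9832.
C = 0.2566 × 0.9832 = 0.252 kg/m³.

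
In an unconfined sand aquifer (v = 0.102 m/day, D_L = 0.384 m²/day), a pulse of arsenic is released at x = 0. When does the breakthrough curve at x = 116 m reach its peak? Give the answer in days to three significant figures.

For the 1D instantaneous-source solution, setting ∂C/∂t = 0 at fixed x gives v²t² + 2Dt − x² = 0, so t = (√(D² + v²x²) − D)/v².
√(D² + v²x²) = √(0.384² + 0.102² × 116²) = 11.84; v² = 0.010404.
t = (11.84 − 0.384)/0.010404 = 1100 days (vs. the pure-advection estimate x/v = 1140 d).

1100 days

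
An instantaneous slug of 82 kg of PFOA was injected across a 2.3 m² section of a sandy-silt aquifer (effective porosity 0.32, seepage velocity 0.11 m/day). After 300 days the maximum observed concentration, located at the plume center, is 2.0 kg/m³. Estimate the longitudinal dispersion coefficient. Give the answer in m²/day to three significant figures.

0.823 m²/day

At the plume center C_max = M/(n_e·A·√(4πDt)), so D = M²/(4πt·(n_e·A·C_max)²).
n_e·A·C_max = 0.32 × 2.3 × 2.0 = 1.472 kg/m.
D = 82²/(4π × 300 × 1.472²) = 0.823 m²/day.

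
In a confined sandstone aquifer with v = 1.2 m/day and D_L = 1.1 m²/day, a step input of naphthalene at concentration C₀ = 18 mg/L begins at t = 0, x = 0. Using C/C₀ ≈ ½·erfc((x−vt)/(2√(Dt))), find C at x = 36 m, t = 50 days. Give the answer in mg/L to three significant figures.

17.8 mg/L

For a continuous step input, C/C₀ ≈ ½·erfc((x−vt)/(2√(Dt))).
vt = 1.2 × 50 = 60 m and 2√(Dt) = 2√(1.1 × 50) = 14.83 m.
Argument (x−vt)/(2√(Dt)) = (36 − 60)/14.83 = -1.618; ½·erfc(-1.618) = 0.9889.
C = 18 × 0.9889 = 17.8 mg/L.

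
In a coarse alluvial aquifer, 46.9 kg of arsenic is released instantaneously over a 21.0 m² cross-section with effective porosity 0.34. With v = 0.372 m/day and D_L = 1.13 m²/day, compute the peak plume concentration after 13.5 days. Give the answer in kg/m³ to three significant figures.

0.474 kg/m³

The peak of an instantaneous 1D plume sits at x = vt; there the Gaussian factor is 1 and C_max = M/(n_e·A·√(4πDt)), where n_e·A is the pore area the mass is dissolved in.
√(4πDt) = √(4π × 1.13 × 13.5) = 13.85 m, so C_max = 46.9/(0.34 × 21.0 × 13.85) = 0.474 kg/m³.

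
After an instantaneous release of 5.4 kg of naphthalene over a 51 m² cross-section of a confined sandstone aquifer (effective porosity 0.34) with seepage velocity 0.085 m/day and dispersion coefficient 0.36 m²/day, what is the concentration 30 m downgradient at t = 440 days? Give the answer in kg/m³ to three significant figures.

For an instantaneous plane source, C(x,t) = M/(n_e·A·√(4πDt)) · exp(−(x−vt)²/(4Dt)), with n_e·A the pore (flow) area.
Plume center vt = 0.085 × 440 = 37.4 m, so the well at 30 m is 7.4 m upgradient of the peak.
√(4πDt) = 44.62 m, giving peak height M/(n_e·A·√(4πDt)) = 5.4/(0.34 × 51 × 44.62) = 0.006979 kg/m³.
(x−vt)²/(4Dt) = (-7.4)²/(4 × 0.36 × 440) = 0.08643; exp(−0.08643) = 0.9172.
C = 0.006979 × 0.9172 = 0.00640 kg/m³.

0.00640 kg/m³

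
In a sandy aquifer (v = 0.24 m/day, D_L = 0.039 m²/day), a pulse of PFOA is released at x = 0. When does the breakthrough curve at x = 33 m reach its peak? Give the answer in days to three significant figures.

For the 1D instantaneous-source solution, setting ∂C/∂t = 0 at fixed x gives v²t² + 2Dt − x² = 0, so t = (√(D² + v²x²) − D)/v².
√(D² + v²x²) = √(0.039² + 0.24² × 33²) = 7.920; v² = 0.0576.
t = (7.920 − 0.039)/0.0576 = 137 days (vs. the pure-advection estimate x/v = 138 d).

137 days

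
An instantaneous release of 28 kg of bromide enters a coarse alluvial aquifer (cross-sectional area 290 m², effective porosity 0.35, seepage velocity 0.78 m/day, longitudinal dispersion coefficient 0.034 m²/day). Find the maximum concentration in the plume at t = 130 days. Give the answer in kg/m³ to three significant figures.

The peak of an instantaneous 1D plume sits at x = vt; there the Gaussian factor is 1 and C_max = M/(n_e·A·√(4πDt)), where n_e·A is the pore area the mass is dissolved in.
√(4πDt) = √(4π × 0.034 × 130) = 7.453 m, so C_max = 28/(0.35 × 290 × 7.453) = 0.0370 kg/m³.

0.0370 kg/m³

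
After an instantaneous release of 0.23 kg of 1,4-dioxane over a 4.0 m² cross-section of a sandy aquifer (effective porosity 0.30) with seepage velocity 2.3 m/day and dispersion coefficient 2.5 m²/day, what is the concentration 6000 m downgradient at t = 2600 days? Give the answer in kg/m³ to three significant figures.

For an instantaneous plane source, C(x,t) = M/(n_e·A·√(4πDt)) · exp(−(x−vt)²/(4Dt)), with n_e·A the pore (flow) area.
Plume center vt = 2.3 × 2600 = 5980 m, so the well at 6000 m is 20 m downgradient of the peak.
√(4πDt) = 285.8 m, giving peak height M/(n_e·A·√(4πDt)) = 0.23/(0.30 × 4.0 × 285.8) = 0.0006706 kg/m³.
(x−vt)²/(4Dt) = (20)²/(4 × 2.5 × 2600) = 0.01538; exp(−0.01538) = 0.9847.
C = 0.0006706 × 0.9847 = 0.000660 kg/m³.

0.000660 kg/m³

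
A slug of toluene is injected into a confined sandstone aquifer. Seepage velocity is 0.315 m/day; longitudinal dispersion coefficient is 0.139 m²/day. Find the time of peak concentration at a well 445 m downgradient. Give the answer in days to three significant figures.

1410 days

For the 1D instantaneous-source solution, setting ∂C/∂t = 0 at fixed x gives v²t² + 2Dt − x² = 0, so t = (√(D² + v²x²) − D)/v².
√(D² + v²x²) = √(0.139² + 0.315² × 445²) = 140.2; v² = 0.099225.
t = (140.2 − 0.139)/0.099225 = 1410 days (vs. the pure-advection estimate x/v = 1410 d).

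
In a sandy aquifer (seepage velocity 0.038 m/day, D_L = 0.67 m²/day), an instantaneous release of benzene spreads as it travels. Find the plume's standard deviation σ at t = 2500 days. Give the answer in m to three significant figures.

Dispersive spreading gives a Gaussian with σ² = 2Dt; advection only shifts the center.
σ = √(2 × 0.67 × 2500) = 57.9 m.

57.9 m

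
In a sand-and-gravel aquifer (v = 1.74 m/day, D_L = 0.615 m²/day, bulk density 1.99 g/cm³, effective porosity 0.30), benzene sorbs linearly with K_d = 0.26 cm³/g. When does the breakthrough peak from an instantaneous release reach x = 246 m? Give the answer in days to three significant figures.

385 days

Retardation factor R = 1 + ρ_b·K_d/n = 1 + 1.99 × 0.26/0.30 = 2.725.
Sorption retards both mechanisms: v_R = v/R = 0.6385 m/day, D_R = D/R = 0.2257 m²/day.
Peak time from v_R²t² + 2D_R t − x² = 0: t = (√(D_R² + v_R²x²) − D_R)/v_R².
√(D_R² + v_R²x²) = √(0.2257² + 0.6385² × 246²) = 157.1; v_R² = 0.4077.
t = (157.1 − 0.2257)/0.4077 = 385 days.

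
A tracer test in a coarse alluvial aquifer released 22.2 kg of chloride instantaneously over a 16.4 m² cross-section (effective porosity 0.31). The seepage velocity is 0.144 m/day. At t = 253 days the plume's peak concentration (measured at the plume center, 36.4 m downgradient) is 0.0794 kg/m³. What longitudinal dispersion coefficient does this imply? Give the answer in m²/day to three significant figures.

0.951 m²/day

At the plume center C_max = M/(n_e·A·√(4πDt)), so D = M²/(4πt·(n_e·A·C_max)²).
n_e·A·C_max = 0.31 × 16.4 × 0.0794 = 0.4037 kg/m.
D = 22.2²/(4π × 253 × 0.4037²) = 0.951 m²/day.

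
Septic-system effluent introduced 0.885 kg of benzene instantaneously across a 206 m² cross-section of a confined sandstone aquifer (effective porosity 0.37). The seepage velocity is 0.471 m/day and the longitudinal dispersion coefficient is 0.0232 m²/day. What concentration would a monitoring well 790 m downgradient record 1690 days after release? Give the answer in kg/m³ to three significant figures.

0.000416 kg/m³

For an instantaneous plane source, C(x,t) = M/(n_e·A·√(4πDt)) · exp(−(x−vt)²/(4Dt)), with n_e·A the pore (flow) area.
Plume center vt = 0.471 × 1690 = 795.99 m, so the well at 790 m is 5.99 m upgradient of the peak.
√(4πDt) = 22.20 m, giving peak height M/(n_e·A·√(4πDt)) = 0.885/(0.37 × 206 × 22.20) = 0.0005230 kg/m³.
(x−vt)²/(4Dt) = (-5.99)²/(4 × 0.0232 × 1690) = 0.2288; exp(−0.2288) = 0.7955.
C = 0.0005230 × 0.7955 = 0.000416 kg/m³.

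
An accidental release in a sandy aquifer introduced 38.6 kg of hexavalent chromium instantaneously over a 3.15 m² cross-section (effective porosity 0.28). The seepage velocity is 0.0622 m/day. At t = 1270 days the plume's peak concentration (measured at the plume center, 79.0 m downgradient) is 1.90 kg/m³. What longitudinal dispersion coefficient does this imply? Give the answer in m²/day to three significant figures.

0.0332 m²/day

At the plume center C_max = M/(n_e·A·√(4πDt)), so D = M²/(4πt·(n_e·A·C_max)²).
n_e·A·C_max = 0.28 × 3.15 × 1.90 = 1.676 kg/m.
D = 38.6²/(4π × 1270 × 1.676²) = 0.0332 m²/day.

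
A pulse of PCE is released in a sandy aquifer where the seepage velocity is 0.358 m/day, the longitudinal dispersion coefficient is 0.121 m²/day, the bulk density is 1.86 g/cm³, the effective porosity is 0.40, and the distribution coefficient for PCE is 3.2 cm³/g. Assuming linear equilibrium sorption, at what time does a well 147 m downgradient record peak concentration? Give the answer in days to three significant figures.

Retardation factor R = 1 + ρ_b·K_d/n = 1 + 1.86 × 3.2/0.40 = 15.88.
Sorption retards both mechanisms: v_R = v/R = 0.02254 m/day, D_R = D/R = 0.007620 m²/day.
Peak time from v_R²t² + 2D_R t − x² = 0: t = (√(D_R² + v_R²x²) − D_R)/v_R².
√(D_R² + v_R²x²) = √(0.007620² + 0.02254² × 147²) = 3.313; v_R² = 0.0005081.
t = (3.313 − 0.007620)/0.0005081 = 6510 days.

6510 days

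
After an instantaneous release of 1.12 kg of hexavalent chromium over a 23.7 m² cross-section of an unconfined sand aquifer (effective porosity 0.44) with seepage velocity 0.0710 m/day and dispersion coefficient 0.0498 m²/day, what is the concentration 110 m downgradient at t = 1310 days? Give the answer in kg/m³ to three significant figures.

0.00124 kg/m³

For an instantaneous plane source, C(x,t) = M/(n_e·A·√(4πDt)) · exp(−(x−vt)²/(4Dt)), with n_e·A the pore (flow) area.
Plume center vt = 0.0710 × 1310 = 93.01 m, so the well at 110 m is 16.99 m downgradient of the peak.
√(4πDt) = 28.63 m, giving peak height M/(n_e·A·√(4πDt)) = 1.12/(0.44 × 23.7 × 28.63) = 0.003751 kg/m³.
(x−vt)²/(4Dt) = (16.99)²/(4 × 0.0498 × 1310) = 1.106; exp(−1.106) = 0.3309.
C = 0.003751 × 0.3309 = 0.00124 kg/m³.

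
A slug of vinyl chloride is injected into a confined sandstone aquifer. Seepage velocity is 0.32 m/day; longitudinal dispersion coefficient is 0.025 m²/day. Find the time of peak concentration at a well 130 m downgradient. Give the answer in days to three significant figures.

406 days

For the 1D instantaneous-source solution, setting ∂C/∂t = 0 at fixed x gives v²t² + 2Dt − x² = 0, so t = (√(D² + v²x²) − D)/v².
√(D² + v²x²) = √(0.025² + 0.32² × 130²) = 41.60; v² = 0.1024.
t = (41.60 − 0.025)/0.1024 = 406 days (vs. the pure-advection estimate x/v = 406 d).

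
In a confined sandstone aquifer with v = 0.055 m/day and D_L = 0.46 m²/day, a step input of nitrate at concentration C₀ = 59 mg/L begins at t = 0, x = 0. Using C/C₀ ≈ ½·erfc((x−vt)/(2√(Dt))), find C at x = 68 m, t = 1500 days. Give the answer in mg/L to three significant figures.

38.5 mg/L

For a continuous step input, C/C₀ ≈ ½·erfc((x−vt)/(2√(Dt))).
vt = 0.055 × 1500 = 82.5 m and 2√(Dt) = 2√(0.46 × 1500) = 52.54 m.
Argument (x−vt)/(2√(Dt)) = (68 − 82.5)/52.54 = -0.2760; ½·erfc(-0.2760) = 0.6519.
C = 59 × 0.6519 = 38.5 mg/L.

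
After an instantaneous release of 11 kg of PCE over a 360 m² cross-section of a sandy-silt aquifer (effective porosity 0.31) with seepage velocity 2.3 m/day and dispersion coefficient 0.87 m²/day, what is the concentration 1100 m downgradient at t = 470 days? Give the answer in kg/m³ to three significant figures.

0.00110 kg/m³

For an instantaneous plane source, C(x,t) = M/(n_e·A·√(4πDt)) · exp(−(x−vt)²/(4Dt)), with n_e·A the pore (flow) area.
Plume center vt = 2.3 × 470 = 1081 m, so the well at 1100 m is 19 m downgradient of the peak.
√(4πDt) = 71.68 m, giving peak height M/(n_e·A·√(4πDt)) = 11/(0.31 × 360 × 71.68) = 0.001375 kg/m³.
(x−vt)²/(4Dt) = (19)²/(4 × 0.87 × 470) = 0.2207; exp(−0.2207) = 0.8020.
C = 0.001375 × 0.8020 = 0.00110 kg/m³.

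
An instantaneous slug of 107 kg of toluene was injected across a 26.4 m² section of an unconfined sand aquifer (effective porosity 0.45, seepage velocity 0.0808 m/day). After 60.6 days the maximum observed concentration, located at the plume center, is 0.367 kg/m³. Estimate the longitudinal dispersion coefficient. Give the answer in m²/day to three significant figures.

At the plume center C_max = M/(n_e·A·√(4πDt)), so D = M²/(4πt·(n_e·A·C_max)²).
n_e·A·C_max = 0.45 × 26.4 × 0.367 = 4.360 kg/m.
D = 107²/(4π × 60.6 × 4.360²) = 0.791 m²/day.

0.791 m²/day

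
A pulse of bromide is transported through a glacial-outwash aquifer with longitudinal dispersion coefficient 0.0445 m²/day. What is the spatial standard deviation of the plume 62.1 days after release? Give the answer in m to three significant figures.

Dispersive spreading gives a Gaussian with σ² = 2Dt; advection only shifts the center.
σ = √(2 × 0.0445 × 62.1) = 2.35 m.

2.35 m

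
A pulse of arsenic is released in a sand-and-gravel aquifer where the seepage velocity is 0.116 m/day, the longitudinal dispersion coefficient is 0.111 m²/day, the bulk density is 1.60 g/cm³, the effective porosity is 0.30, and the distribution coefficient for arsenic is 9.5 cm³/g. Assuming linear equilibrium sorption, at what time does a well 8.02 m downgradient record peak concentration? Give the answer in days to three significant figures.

3170 days

Retardation factor R = 1 + ρ_b·K_d/n = 1 + 1.60 × 9.5/0.30 = 51.67.
Sorption retards both mechanisms: v_R = v/R = 0.002245 m/day, D_R = D/R = 0.002148 m²/day.
Peak time from v_R²t² + 2D_R t − x² = 0: t = (√(D_R² + v_R²x²) − D_R)/v_R².
√(D_R² + v_R²x²) = √(0.002148² + 0.002245² × 8.02²) = 0.01813; v_R² = 5.040e-06.
t = (0.01813 − 0.002148)/5.040e-06 = 3170 days.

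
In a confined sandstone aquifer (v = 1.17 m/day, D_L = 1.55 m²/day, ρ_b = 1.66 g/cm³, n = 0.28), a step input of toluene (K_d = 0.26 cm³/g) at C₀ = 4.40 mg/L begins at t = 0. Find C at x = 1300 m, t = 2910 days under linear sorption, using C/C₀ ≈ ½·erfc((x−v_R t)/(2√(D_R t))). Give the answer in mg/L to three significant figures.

3.29 mg/L

Retardation factor R = 1 + ρ_b·K_d/n = 1 + 1.66 × 0.26/0.28 = 2.541.
Sorption retards both mechanisms: v_R = v/R = 0.4604 m/day, D_R = D/R = 0.6100 m²/day.
v_R·t = 0.4604 × 2910 = 1339.764 m; 2√(D_R t) = 84.26 m; argument = (1300 − 1339.764)/84.26 = -0.4719.
C = C₀ × ½·erfc(-0.4719) = 4.40 × 0.7477 = 3.29 mg/L.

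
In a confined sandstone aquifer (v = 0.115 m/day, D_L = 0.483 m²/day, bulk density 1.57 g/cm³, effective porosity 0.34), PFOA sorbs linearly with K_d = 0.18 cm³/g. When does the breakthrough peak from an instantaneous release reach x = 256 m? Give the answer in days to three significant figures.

4010 days

Retardation factor R = 1 + ρ_b·K_d/n = 1 + 1.57 × 0.18/0.34 = 1.831.
Sorption retards both mechanisms: v_R = v/R = 0.06281 m/day, D_R = D/R = 0.2638 m²/day.
Peak time from v_R²t² + 2D_R t − x² = 0: t = (√(D_R² + v_R²x²) − D_R)/v_R².
√(D_R² + v_R²x²) = √(0.2638² + 0.06281² × 256²) = 16.08; v_R² = 0.003945.
t = (16.08 − 0.2638)/0.003945 = 4010 days.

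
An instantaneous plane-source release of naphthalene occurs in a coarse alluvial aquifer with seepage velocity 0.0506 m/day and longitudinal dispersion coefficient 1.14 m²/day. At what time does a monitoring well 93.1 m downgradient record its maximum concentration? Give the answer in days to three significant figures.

1450 days

For the 1D instantaneous-source solution, setting ∂C/∂t = 0 at fixed x gives v²t² + 2Dt − x² = 0, so t = (√(D² + v²x²) − D)/v².
√(D² + v²x²) = √(1.14² + 0.0506² × 93.1²) = 4.847; v² = 0.00256036.
t = (4.847 − 1.14)/0.00256036 = 1450 days (vs. the pure-advection estimate x/v = 1840 d).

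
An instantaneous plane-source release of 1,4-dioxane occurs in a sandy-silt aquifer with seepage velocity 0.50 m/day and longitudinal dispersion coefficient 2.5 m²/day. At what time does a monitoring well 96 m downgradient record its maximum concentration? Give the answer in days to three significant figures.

182 days

For the 1D instantaneous-source solution, setting ∂C/∂t = 0 at fixed x gives v²t² + 2Dt − x² = 0, so t = (√(D² + v²x²) − D)/v².
√(D² + v²x²) = √(2.5² + 0.50² × 96²) = 48.07; v² = 0.25.
t = (48.07 − 2.5)/0.25 = 182 days (vs. the pure-advection estimate x/v = 192 d).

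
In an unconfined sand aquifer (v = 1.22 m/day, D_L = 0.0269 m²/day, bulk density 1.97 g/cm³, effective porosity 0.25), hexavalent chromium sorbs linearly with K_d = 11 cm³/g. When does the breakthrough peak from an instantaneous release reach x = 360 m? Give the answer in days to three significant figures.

Retardation factor R = 1 + ρ_b·K_d/n = 1 + 1.97 × 11/0.25 = 87.68.
Sorption retards both mechanisms: v_R = v/R = 0.01391 m/day, D_R = D/R = 0.0003068 m²/day.
Peak time from v_R²t² + 2D_R t − x² = 0: t = (√(D_R² + v_R²x²) − D_R)/v_R².
√(D_R² + v_R²x²) = √(0.0003068² + 0.01391² × 360²) = 5.008; v_R² = 0.0001935.
t = (5.008 − 0.0003068)/0.0001935 = 25900 days.

25900 days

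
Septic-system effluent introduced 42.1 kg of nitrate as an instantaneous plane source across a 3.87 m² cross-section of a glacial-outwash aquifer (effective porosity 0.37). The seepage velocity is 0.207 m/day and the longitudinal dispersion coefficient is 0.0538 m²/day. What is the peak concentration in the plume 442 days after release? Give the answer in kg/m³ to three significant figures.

1.70 kg/m³

The peak of an instantaneous 1D plume sits at x = vt; there the Gaussian factor is 1 and C_max = M/(n_e·A·√(4πDt)), where n_e·A is the pore area the mass is dissolved in.
√(4πDt) = √(4π × 0.0538 × 442) = 17.29 m, so C_max = 42.1/(0.37 × 3.87 × 17.29) = 1.70 kg/m³.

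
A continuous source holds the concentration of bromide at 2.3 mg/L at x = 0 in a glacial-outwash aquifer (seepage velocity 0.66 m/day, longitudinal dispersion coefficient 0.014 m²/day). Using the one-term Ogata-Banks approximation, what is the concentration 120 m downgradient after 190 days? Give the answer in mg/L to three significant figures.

2.28 mg/L

For a continuous step input, C/C₀ ≈ ½·erfc((x−vt)/(2√(Dt))).
vt = 0.66 × 190 = 125.4 m and 2√(Dt) = 2√(0.014 × 190) = 3.262 m.
Argument (x−vt)/(2√(Dt)) = (120 − 125.4)/3.262 = -1.655; ½·erfc(-1.655) = 0.9904.
C = 2.3 × 0.9904 = 2.28 mg/L.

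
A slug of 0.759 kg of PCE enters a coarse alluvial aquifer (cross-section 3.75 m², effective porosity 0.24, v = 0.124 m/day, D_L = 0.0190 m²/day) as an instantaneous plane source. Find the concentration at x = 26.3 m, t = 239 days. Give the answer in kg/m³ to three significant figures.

0.0605 kg/m³

For an instantaneous plane source, C(x,t) = M/(n_e·A·√(4πDt)) · exp(−(x−vt)²/(4Dt)), with n_e·A the pore (flow) area.
Plume center vt = 0.124 × 239 = 29.636 m, so the well at 26.3 m is 3.336 m upgradient of the peak.
√(4πDt) = 7.554 m, giving peak height M/(n_e·A·√(4πDt)) = 0.759/(0.24 × 3.75 × 7.554) = 0.1116 kg/m³.
(x−vt)²/(4Dt) = (-3.336)²/(4 × 0.0190 × 239) = 0.6127; exp(−0.6127) = 0.5419.
C = 0.1116 × 0.5419 = 0.0605 kg/m³.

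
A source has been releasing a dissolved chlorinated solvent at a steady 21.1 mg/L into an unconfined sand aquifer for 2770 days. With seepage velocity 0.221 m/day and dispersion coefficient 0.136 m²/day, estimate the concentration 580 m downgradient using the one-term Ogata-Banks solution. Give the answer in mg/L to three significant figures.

For a continuous step input, C/C₀ ≈ ½·erfc((x−vt)/(2√(Dt))).
vt = 0.221 × 2770 = 612.17 m and 2√(Dt) = 2√(0.136 × 2770) = 38.82 m.
Argument (x−vt)/(2√(Dt)) = (580 − 612.17)/38.82 = -0.8287; ½·erfc(-0.8287) = 0.8794.
C = 21.1 × 0.8794 = 18.6 mg/L.

18.6 mg/L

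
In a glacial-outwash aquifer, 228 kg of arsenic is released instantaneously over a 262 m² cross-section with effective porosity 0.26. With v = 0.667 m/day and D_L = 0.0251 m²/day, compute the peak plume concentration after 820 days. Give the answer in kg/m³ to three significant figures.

0.208 kg/m³

The peak of an instantaneous 1D plume sits at x = vt; there the Gaussian factor is 1 and C_max = M/(n_e·A·√(4πDt)), where n_e·A is the pore area the mass is dissolved in.
√(4πDt) = √(4π × 0.0251 × 820) = 16.08 m, so C_max = 228/(0.26 × 262 × 16.08) = 0.208 kg/m³.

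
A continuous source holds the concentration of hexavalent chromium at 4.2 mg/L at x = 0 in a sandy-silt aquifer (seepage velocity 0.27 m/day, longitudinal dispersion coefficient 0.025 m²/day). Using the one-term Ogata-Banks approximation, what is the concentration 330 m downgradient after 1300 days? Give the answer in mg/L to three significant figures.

4.18 mg/L

For a continuous step input, C/C₀ ≈ ½·erfc((x−vt)/(2√(Dt))).
vt = 0.27 × 1300 = 351 m and 2√(Dt) = 2√(0.025 × 1300) = 11.40 m.
Argument (x−vt)/(2√(Dt)) = (330 − 351)/11.40 = -1.842; ½·erfc(-1.842) = 0.9954.
C = 4.2 × 0.9954 = 4.18 mg/L.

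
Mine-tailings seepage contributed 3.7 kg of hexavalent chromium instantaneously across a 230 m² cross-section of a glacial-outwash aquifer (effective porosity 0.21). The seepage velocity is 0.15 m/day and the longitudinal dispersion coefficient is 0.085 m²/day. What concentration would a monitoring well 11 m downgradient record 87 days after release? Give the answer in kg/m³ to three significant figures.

For an instantaneous plane source, C(x,t) = M/(n_e·A·√(4πDt)) · exp(−(x−vt)²/(4Dt)), with n_e·A the pore (flow) area.
Plume center vt = 0.15 × 87 = 13.05 m, so the well at 11 m is 2.05 m upgradient of the peak.
√(4πDt) = 9.640 m, giving peak height M/(n_e·A·√(4πDt)) = 3.7/(0.21 × 230 × 9.640) = 0.007947 kg/m³.
(x−vt)²/(4Dt) = (-2.05)²/(4 × 0.085 × 87) = 0.1421; exp(−0.1421) = 0.8675.
C = 0.007947 × 0.8675 = 0.00689 kg/m³.

0.00689 kg/m³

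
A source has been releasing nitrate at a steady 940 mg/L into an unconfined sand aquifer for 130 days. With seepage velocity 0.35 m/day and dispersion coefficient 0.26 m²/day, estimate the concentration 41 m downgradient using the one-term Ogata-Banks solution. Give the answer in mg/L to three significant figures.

For a continuous step input, C/C₀ ≈ ½·erfc((x−vt)/(2√(Dt))).
vt = 0.35 × 130 = 45.5 m and 2√(Dt) = 2√(0.26 × 130) = 11.63 m.
Argument (x−vt)/(2√(Dt)) = (41 − 45.5)/11.63 = -0.3869; ½·erfc(-0.3869) = 0.7079.
C = 940 × 0.7079 = 665 mg/L.

665 mg/L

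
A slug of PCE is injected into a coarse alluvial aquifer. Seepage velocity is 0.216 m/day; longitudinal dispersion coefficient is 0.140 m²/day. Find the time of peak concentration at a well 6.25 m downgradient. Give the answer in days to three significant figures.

For the 1D instantaneous-source solution, setting ∂C/∂t = 0 at fixed x gives v²t² + 2Dt − x² = 0, so t = (√(D² + v²x²) − D)/v².
√(D² + v²x²) = √(0.140² + 0.216² × 6.25²) = 1.357; v² = 0.046656.
t = (1.357 − 0.140)/0.046656 = 26.1 days (vs. the pure-advection estimate x/v = 28.9 d).

26.1 days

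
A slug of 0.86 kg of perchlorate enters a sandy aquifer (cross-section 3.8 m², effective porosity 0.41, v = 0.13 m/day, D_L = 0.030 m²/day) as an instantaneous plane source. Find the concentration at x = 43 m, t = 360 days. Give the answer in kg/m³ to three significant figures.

0.0339 kg/m³

For an instantaneous plane source, C(x,t) = M/(n_e·A·√(4πDt)) · exp(−(x−vt)²/(4Dt)), with n_e·A the pore (flow) area.
Plume center vt = 0.13 × 360 = 46.8 m, so the well at 43 m is 3.8 m upgradient of the peak.
√(4πDt) = 11.65 m, giving peak height M/(n_e·A·√(4πDt)) = 0.86/(0.41 × 3.8 × 11.65) = 0.04738 kg/m³.
(x−vt)²/(4Dt) = (-3.8)²/(4 × 0.030 × 360) = 0.3343; exp(−0.3343) = 0.7158.
C = 0.04738 × 0.7158 = 0.0339 kg/m³.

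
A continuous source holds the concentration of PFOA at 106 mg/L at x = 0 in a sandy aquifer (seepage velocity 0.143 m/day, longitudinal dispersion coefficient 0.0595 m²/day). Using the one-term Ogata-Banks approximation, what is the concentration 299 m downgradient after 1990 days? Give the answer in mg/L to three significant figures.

18.5 mg/L

For a continuous step input, C/C₀ ≈ ½·erfc((x−vt)/(2√(Dt))).
vt = 0.143 × 1990 = 284.57 m and 2√(Dt) = 2√(0.0595 × 1990) = 21.76 m.
Argument (x−vt)/(2√(Dt)) = (299 − 284.57)/21.76 = 0.6631; ½·erfc(0.6631) = 0.1742.
C = 106 × 0.1742 = 18.5 mg/L.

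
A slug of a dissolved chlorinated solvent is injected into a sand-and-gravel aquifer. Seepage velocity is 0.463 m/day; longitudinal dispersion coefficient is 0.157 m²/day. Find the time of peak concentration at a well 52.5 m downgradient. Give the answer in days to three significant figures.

113 days

For the 1D instantaneous-source solution, setting ∂C/∂t = 0 at fixed x gives v²t² + 2Dt − x² = 0, so t = (√(D² + v²x²) − D)/v².
√(D² + v²x²) = √(0.157² + 0.463² × 52.5²) = 24.31; v² = 0.214369.
t = (24.31 − 0.157)/0.214369 = 113 days (vs. the pure-advection estimate x/v = 113 d).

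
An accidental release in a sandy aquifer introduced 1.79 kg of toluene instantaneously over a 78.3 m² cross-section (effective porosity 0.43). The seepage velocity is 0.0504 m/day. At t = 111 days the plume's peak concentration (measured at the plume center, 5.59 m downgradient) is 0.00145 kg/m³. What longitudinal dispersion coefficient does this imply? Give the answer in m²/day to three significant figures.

At the plume center C_max = M/(n_e·A·√(4πDt)), so D = M²/(4πt·(n_e·A·C_max)²).
n_e·A·C_max = 0.43 × 78.3 × 0.00145 = 0.04882 kg/m.
D = 1.79²/(4π × 111 × 0.04882²) = 0.964 m²/day.

0.964 m²/day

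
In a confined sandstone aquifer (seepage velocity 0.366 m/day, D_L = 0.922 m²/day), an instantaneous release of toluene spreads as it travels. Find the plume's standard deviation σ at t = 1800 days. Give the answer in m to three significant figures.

Dispersive spreading gives a Gaussian with σ² = 2Dt; advection only shifts the center.
σ = √(2 × 0.922 × 1800) = 57.6 m.

57.6 m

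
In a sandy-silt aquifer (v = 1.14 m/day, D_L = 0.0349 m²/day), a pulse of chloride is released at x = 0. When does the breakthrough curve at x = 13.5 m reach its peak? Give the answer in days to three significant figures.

11.8 days

For the 1D instantaneous-source solution, setting ∂C/∂t = 0 at fixed x gives v²t² + 2Dt − x² = 0, so t = (√(D² + v²x²) − D)/v².
√(D² + v²x²) = √(0.0349² + 1.14² × 13.5²) = 15.39; v² = 1.2996.
t = (15.39 − 0.0349)/1.2996 = 11.8 days (vs. the pure-advection estimate x/v = 11.8 d).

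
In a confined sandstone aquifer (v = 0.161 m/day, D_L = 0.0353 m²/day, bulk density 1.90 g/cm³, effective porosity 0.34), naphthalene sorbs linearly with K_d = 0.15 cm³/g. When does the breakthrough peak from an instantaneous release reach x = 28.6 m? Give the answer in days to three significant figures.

Retardation factor R = 1 + ρ_b·K_d/n = 1 + 1.90 × 0.15/0.34 = 1.838.
Sorption retards both mechanisms: v_R = v/R = 0.08760 m/day, D_R = D/R = 0.01921 m²/day.
Peak time from v_R²t² + 2D_R t − x² = 0: t = (√(D_R² + v_R²x²) − D_R)/v_R².
√(D_R² + v_R²x²) = √(0.01921² + 0.08760² × 28.6²) = 2.505; v_R² = 0.007674.
t = (2.505 − 0.01921)/0.007674 = 324 days.

324 days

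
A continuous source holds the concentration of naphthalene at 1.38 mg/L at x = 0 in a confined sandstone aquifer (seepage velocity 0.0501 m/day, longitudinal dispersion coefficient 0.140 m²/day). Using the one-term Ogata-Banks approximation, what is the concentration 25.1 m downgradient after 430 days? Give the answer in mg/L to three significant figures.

0.515 mg/L

For a continuous step input, C/C₀ ≈ ½·erfc((x−vt)/(2√(Dt))).
vt = 0.0501 × 430 = 21.543 m and 2√(Dt) = 2√(0.140 × 430) = 15.52 m.
Argument (x−vt)/(2√(Dt)) = (25.1 − 21.543)/15.52 = 0.2292; ½·erfc(0.2292) = 0.3729.
C = 1.38 × 0.3729 = 0.515 mg/L.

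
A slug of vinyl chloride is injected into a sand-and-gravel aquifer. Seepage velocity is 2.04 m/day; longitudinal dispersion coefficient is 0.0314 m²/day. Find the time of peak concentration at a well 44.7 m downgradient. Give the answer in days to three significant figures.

For the 1D instantaneous-source solution, setting ∂C/∂t = 0 at fixed x gives v²t² + 2Dt − x² = 0, so t = (√(D² + v²x²) − D)/v².
√(D² + v²x²) = √(0.0314² + 2.04² × 44.7²) = 91.19; v² = 4.1616.
t = (91.19 − 0.0314)/4.1616 = 21.9 days (vs. the pure-advection estimate x/v = 21.9 d).

21.9 days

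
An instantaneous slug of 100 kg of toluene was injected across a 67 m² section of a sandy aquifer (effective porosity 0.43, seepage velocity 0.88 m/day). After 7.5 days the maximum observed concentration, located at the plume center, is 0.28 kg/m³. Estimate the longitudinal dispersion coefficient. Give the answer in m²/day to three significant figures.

At the plume center C_max = M/(n_e·A·√(4πDt)), so D = M²/(4πt·(n_e·A·C_max)²).
n_e·A·C_max = 0.43 × 67 × 0.28 = 8.067 kg/m.
D = 100²/(4π × 7.5 × 8.067²) = 1.63 m²/day.

1.63 m²/day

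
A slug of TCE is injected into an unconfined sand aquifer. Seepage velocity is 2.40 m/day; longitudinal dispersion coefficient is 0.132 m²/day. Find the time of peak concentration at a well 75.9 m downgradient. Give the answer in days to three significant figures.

For the 1D instantaneous-source solution, setting ∂C/∂t = 0 at fixed x gives v²t² + 2Dt − x² = 0, so t = (√(D² + v²x²) − D)/v².
√(D² + v²x²) = √(0.132² + 2.40² × 75.9²) = 182.2; v² = 5.76.
t = (182.2 − 0.132)/5.76 = 31.6 days (vs. the pure-advection estimate x/v = 31.6 d).

31.6 days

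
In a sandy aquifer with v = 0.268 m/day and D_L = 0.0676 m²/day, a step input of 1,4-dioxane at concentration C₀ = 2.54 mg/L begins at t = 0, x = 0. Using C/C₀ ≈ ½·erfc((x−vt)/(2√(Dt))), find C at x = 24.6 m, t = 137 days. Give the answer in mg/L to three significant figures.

For a continuous step input, C/C₀ ≈ ½·erfc((x−vt)/(2√(Dt))).
vt = 0.268 × 137 = 36.716 m and 2√(Dt) = 2√(0.0676 × 137) = 6.086 m.
Argument (x−vt)/(2√(Dt)) = (24.6 − 36.716)/6.086 = -1.991; ½·erfc(-1.991) = 0.9976.
C = 2.54 × 0.9976 = 2.53 mg/L.

2.53 mg/L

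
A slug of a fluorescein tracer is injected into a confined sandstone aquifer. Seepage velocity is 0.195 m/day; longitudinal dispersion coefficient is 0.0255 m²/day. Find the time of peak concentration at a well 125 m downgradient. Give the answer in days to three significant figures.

For the 1D instantaneous-source solution, setting ∂C/∂t = 0 at fixed x gives v²t² + 2Dt − x² = 0, so t = (√(D² + v²x²) − D)/v².
√(D² + v²x²) = √(0.0255² + 0.195² × 125²) = 24.38; v² = 0.038025.
t = (24.38 − 0.0255)/0.038025 = 640 days (vs. the pure-advection estimate x/v = 641 d).

640 days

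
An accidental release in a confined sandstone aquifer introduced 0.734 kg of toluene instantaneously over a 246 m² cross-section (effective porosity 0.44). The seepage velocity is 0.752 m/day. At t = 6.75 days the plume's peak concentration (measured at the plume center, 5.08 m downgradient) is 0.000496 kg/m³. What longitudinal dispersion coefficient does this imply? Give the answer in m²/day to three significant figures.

2.20 m²/day

At the plume center C_max = M/(n_e·A·√(4πDt)), so D = M²/(4πt·(n_e·A·C_max)²).
n_e·A·C_max = 0.44 × 246 × 0.000496 = 0.05369 kg/m.
D = 0.734²/(4π × 6.75 × 0.05369²) = 2.20 m²/day.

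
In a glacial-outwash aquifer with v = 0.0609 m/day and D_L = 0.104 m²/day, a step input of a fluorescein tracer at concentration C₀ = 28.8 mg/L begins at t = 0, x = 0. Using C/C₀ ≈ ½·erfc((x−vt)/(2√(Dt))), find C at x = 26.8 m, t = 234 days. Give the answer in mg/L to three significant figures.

For a continuous step input, C/C₀ ≈ ½·erfc((x−vt)/(2√(Dt))).
vt = 0.0609 × 234 = 14.2506 m and 2√(Dt) = 2√(0.104 × 234) = 9.866 m.
Argument (x−vt)/(2√(Dt)) = (26.8 − 14.2506)/9.866 = 1.272; ½·erfc(1.272) = 0.03602.
C = 28.8 × 0.03602 = 1.04 mg/L.

1.04 mg/L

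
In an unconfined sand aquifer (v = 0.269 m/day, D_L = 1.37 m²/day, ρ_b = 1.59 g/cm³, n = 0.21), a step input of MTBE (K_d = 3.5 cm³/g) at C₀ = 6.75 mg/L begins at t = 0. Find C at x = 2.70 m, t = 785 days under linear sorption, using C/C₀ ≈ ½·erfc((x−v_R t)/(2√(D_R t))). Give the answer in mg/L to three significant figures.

Retardation factor R = 1 + ρ_b·K_d/n = 1 + 1.59 × 3.5/0.21 = 27.50.
Sorption retards both mechanisms: v_R = v/R = 0.009782 m/day, D_R = D/R = 0.04982 m²/day.
v_R·t = 0.009782 × 785 = 7.67887 m; 2√(D_R t) = 12.51 m; argument = (2.70 − 7.67887)/12.51 = -0.3980.
C = C₀ × ½·erfc(-0.3980) = 6.75 × 0.7132 = 4.81 mg/L.

4.81 mg/L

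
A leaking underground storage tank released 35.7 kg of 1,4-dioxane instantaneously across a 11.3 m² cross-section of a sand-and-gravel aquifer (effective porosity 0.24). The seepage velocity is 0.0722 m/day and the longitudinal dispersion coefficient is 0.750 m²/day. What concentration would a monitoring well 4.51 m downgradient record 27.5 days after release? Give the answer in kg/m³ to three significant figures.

0.757 kg/m³

For an instantaneous plane source, C(x,t) = M/(n_e·A·√(4πDt)) · exp(−(x−vt)²/(4Dt)), with n_e·A the pore (flow) area.
Plume center vt = 0.0722 × 27.5 = 1.9855 m, so the well at 4.51 m is 2.5245 m downgradient of the peak.
√(4πDt) = 16.10 m, giving peak height M/(n_e·A·√(4πDt)) = 35.7/(0.24 × 11.3 × 16.10) = 0.8176 kg/m³.
(x−vt)²/(4Dt) = (2.5245)²/(4 × 0.750 × 27.5) = 0.07725; exp(−0.07725) = 0.9257.
C = 0.8176 × 0.9257 = 0.757 kg/m³.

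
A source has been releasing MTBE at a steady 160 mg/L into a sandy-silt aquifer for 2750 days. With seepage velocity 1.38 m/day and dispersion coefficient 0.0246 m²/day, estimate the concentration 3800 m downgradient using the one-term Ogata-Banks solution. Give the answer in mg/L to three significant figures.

For a continuous step input, C/C₀ ≈ ½·erfc((x−vt)/(2√(Dt))).
vt = 1.38 × 2750 = 3795 m and 2√(Dt) = 2√(0.0246 × 2750) = 16.45 m.
Argument (x−vt)/(2√(Dt)) = (3800 − 3795)/16.45 = 0.3040; ½·erfc(0.3040) = 0.3336.
C = 160 × 0.3336 = 53.4 mg/L.

53.4 mg/L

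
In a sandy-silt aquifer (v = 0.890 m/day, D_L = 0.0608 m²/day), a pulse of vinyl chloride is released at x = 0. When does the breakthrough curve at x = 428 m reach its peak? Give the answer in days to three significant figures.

For the 1D instantaneous-source solution, setting ∂C/∂t = 0 at fixed x gives v²t² + 2Dt − x² = 0, so t = (√(D² + v²x²) − D)/v².
√(D² + v²x²) = √(0.0608² + 0.890² × 428²) = 380.9; v² = 0.7921.
t = (380.9 − 0.0608)/0.7921 = 481 days (vs. the pure-advection estimate x/v = 481 d).

481 days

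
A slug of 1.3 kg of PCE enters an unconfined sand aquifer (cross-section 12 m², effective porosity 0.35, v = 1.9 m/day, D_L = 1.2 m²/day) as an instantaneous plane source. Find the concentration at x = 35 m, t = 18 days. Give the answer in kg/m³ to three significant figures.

For an instantaneous plane source, C(x,t) = M/(n_e·A·√(4πDt)) · exp(−(x−vt)²/(4Dt)), with n_e·A the pore (flow) area.
Plume center vt = 1.9 × 18 = 34.2 m, so the well at 35 m is 0.8 m downgradient of the peak.
√(4πDt) = 16.48 m, giving peak height M/(n_e·A·√(4πDt)) = 1.3/(0.35 × 12 × 16.48) = 0.01878 kg/m³.
(x−vt)²/(4Dt) = (0.8)²/(4 × 1.2 × 18) = 0.007407; exp(−0.007407) = 0.9926.
C = 0.01878 × 0.9926 = 0.0186 kg/m³.

0.0186 kg/m³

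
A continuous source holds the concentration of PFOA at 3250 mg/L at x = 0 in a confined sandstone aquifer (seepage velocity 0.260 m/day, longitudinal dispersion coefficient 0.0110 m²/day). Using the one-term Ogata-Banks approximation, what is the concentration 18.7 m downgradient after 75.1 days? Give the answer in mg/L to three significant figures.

For a continuous step input, C/C₀ ≈ ½·erfc((x−vt)/(2√(Dt))).
vt = 0.260 × 75.1 = 19.526 m and 2√(Dt) = 2√(0.0110 × 75.1) = 1.818 m.
Argument (x−vt)/(2√(Dt)) = (18.7 − 19.526)/1.818 = -0.4543; ½·erfc(-0.4543) = 0.7397.
C = 3250 × 0.7397 = 2400 mg/L.

2400 mg/L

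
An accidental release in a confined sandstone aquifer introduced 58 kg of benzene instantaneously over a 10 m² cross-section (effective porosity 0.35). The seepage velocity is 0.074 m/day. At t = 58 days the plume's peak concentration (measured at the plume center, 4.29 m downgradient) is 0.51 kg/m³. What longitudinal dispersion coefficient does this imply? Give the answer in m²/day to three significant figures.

1.45 m²/day

At the plume center C_max = M/(n_e·A·√(4πDt)), so D = M²/(4πt·(n_e·A·C_max)²).
n_e·A·C_max = 0.35 × 10 × 0.51 = 1.785 kg/m.
D = 58²/(4π × 58 × 1.785²) = 1.45 m²/day.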